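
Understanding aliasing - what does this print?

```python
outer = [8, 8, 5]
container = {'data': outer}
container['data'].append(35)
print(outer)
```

Key concept: dict holds reference to list.
Step by step:
`outer = [8, 8, 5]` → outer = [8, 8, 5]
`container = {'data': outer}` → container = {'data': [8, 8, 5]}
`container['data'].append(35)` → outer = [8, 8, 5, 35]; container = {'data': [8, 8, 5, 35]}
`print(outer)` → prints [8, 8, 5, 35]

Answer: [8, 8, 5, 35]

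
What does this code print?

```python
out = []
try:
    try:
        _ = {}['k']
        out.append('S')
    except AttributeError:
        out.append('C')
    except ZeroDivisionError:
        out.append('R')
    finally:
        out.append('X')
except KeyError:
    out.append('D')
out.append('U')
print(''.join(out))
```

Execution trace: 'X' (finally) → 'D' (outer except KeyError) → 'U' (after the try/except). Output: XDU

Answer: XDU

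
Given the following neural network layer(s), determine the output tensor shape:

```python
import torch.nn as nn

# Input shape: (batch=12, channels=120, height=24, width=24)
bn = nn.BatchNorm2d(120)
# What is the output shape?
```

Input: (12, 120, 24, 24) -> Output: (12, 120, 24, 24)

Answer: (12, 120, 24, 24)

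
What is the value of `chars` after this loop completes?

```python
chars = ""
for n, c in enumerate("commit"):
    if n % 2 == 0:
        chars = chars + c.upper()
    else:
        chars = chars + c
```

Uppercase even positions in 'commit'
`chars` takes the values: "" → "C" → "Co" → "CoM" → "CoMm" → "CoMmI" → "CoMmIt"

Answer: "CoMmIt"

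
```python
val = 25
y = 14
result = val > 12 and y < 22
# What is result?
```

Trace:
`val = 25` → val = 25
`y = 14` → y = 14
`result = val > 12 and y < 22` → result = True
So result = True

Answer: True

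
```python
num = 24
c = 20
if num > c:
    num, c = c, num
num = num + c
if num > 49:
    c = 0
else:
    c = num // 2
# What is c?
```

Trace:
`num = 24` → num = 24
`c = 20` → c = 20
`if num > c: ...` → num > c is True → num = 20; c = 24
`num = num + c` → num = 44
`if num > 49: ...` → num > 49 is False, take else branch → c = 22
So c = 22

Answer: 22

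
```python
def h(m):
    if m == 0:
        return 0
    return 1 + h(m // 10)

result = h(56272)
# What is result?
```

Count of digits of 56272: 5

Answer: 5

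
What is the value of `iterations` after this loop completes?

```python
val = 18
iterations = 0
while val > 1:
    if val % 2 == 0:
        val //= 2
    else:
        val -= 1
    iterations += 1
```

Steps to reduce 18 to 1
`iterations` takes the values: 0 → 1 → 2 → 3 → 4 → 5

Answer: 5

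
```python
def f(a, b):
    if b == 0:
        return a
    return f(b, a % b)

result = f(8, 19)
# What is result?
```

f(8, 19) -> f(19, 8) -> f(8, 3) -> f(3, 2) -> f(2, 1) -> f(1, 0) -> 1

Answer: 1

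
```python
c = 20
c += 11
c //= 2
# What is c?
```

Trace:
`c = 20` → c = 20
`c += 11` → c = 31
`c //= 2` → c = 15
So c = 15

Answer: 15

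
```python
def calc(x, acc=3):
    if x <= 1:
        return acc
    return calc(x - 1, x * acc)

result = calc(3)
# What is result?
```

Accumulator trace (n, acc): (3, 3) -> (2, 9) -> (1, 18) -> return 18

Answer: 18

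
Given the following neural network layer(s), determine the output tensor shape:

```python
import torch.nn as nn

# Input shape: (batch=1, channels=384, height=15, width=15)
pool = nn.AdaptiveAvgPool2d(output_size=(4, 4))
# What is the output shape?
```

Input: (1, 384, 15, 15) -> Output: (1, 384, 4, 4)

Answer: (1, 384, 4, 4)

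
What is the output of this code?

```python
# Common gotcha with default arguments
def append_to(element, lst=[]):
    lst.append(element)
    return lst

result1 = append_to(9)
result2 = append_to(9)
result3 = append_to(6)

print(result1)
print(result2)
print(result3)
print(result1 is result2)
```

Key concept: mutable default argument gotcha.
Step by step:
`result1 = append_to(9)` → result1 = [9]
`result2 = append_to(9)` → result1 = [9, 9] (same object as result2); result2 = [9, 9] (same object as result1)
`result3 = append_to(6)` → result1 = [9, 9, 6] (same object as result2, result3); result2 = [9, 9, 6] (same object as result1, result3); result3 = [9, 9, 6] (same object as result1, result2)
`print(result1)` → prints [9, 9, 6]
`print(result2)` → prints [9, 9, 6]
`print(result3)` → prints [9, 9, 6]
`print(result1 is result2)` → prints True

Answer:
[9, 9, 6]
[9, 9, 6]
[9, 9, 6]
True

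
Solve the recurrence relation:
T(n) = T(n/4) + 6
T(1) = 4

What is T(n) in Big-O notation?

Each step divides n by 4 and adds 6. After log_4(n) steps we reach T(1)=4. So T(n) = 6·log_4(n) + 4 = O(log n).

Answer: O(log n)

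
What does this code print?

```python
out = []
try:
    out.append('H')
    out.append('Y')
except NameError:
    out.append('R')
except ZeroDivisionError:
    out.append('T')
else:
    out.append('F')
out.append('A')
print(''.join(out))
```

Execution trace: 'H' (try body) → 'Y' (try body, no exception) → 'F' (else) → 'A' (after the try/except). Output: HYFA

Answer: HYFA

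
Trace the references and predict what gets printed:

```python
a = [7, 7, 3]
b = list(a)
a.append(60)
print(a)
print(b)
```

Key concept: list() constructor creates copy.
Step by step:
`a = [7, 7, 3]` → a = [7, 7, 3]
`b = list(a)` → b = [7, 7, 3]
`a.append(60)` → a = [7, 7, 3, 60]
`print(a)` → prints [7, 7, 3, 60]
`print(b)` → prints [7, 7, 3]

Answer:
[7, 7, 3, 60]
[7, 7, 3]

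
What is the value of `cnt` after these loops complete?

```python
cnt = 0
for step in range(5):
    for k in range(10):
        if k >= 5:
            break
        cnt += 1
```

Inner breaks at 5, outer runs 5 times
`cnt` takes the values: 0 → 1 → 2 → 3 → 4 → 5 → 6 → 7 → 8 → 9 → 10 → 11 → 12 → 13 → 14 → 15 → 16 → 17 → 18 → 19 → 20 → 21 → 22 → 23 → 24 → 25

Answer: 25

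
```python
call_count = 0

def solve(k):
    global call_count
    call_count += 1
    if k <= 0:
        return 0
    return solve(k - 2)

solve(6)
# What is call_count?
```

Linear recursion stepping by 2: 4 calls from k=6 down to ≤0.

Answer: 4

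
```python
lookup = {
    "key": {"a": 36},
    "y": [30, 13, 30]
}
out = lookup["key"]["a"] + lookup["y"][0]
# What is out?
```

Trace:
`lookup = { ...` → lookup = {'key': {'a': 36}, 'y': [30, 13, 30]}
`out = lookup["key"]["a"] + lookup["y"][0]` → out = 66
So out = 66

Answer: 66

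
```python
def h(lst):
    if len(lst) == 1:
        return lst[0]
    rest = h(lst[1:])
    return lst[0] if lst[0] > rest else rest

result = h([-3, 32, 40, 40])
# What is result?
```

Recursive max over [-3, 32, 40, 40] = 40

Answer: 40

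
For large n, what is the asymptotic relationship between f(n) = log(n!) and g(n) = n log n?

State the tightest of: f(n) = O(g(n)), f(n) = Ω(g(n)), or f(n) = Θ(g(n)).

log(n!) vs n log n: f(n) = Θ(g(n)) — they are asymptotically equivalent (Stirling's approximation).

Answer: f(n) = Θ(g(n)) — they are asymptotically equivalent (Stirling's approximation).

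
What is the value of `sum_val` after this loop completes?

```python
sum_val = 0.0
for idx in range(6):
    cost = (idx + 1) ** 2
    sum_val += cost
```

Sum of squared losses 1² + 2² + ... + 6²
`sum_val` takes the values: 0.0 → 1.0 → 5.0 → 14.0 → 30.0 → 55.0 → 91.0

Answer: 91.0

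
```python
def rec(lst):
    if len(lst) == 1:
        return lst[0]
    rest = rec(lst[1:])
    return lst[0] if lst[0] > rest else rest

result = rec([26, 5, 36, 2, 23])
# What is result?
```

Recursive max over [26, 5, 36, 2, 23] = 36

Answer: 36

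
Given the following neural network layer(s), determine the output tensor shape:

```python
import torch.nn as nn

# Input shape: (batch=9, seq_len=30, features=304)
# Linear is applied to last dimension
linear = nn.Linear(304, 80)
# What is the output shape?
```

Input: (9, 30, 304) -> Output: (9, 30, 80)

Answer: (9, 30, 80)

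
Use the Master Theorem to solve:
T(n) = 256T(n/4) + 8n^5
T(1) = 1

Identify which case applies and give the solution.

a=256, b=4, f(n)=8n^5. log_4(256) = 4. Since c=5 > 4 and the regularity condition holds (256(n/4)^5 = (256/4^5)n^5 with 256/4^5 < 1), Case 3 applies: T(n) = Θ(f(n)) = O(n^5).

Answer: O(n^5) - Case 3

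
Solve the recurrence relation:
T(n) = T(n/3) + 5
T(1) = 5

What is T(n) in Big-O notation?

Each step divides n by 3 and adds 5. After log_3(n) steps we reach T(1)=5. So T(n) = 5·log_3(n) + 5 = O(log n).

Answer: O(log n)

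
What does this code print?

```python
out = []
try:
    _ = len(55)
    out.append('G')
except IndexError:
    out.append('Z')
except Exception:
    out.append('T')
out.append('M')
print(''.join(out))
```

Execution trace: 'T' (except Exception) → 'M' (after the try/except). Output: TM

Answer: TM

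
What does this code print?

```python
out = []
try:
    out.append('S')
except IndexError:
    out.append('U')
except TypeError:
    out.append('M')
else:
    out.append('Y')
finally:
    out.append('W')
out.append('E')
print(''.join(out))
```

Execution trace: 'S' (try body, no exception) → 'Y' (else) → 'W' (finally) → 'E' (after the try/except). Output: SYWE

Answer: SYWE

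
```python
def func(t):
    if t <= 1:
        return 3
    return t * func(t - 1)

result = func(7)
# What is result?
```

func(7) = 7 * 6 * 5 * 4 * 3 * 2 * 3 = 15120

Answer: 15120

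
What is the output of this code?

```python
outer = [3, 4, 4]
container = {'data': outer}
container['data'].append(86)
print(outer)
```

Key concept: dict holds reference to list.
Step by step:
`outer = [3, 4, 4]` → outer = [3, 4, 4]
`container = {'data': outer}` → container = {'data': [3, 4, 4]}
`container['data'].append(86)` → outer = [3, 4, 4, 86]; container = {'data': [3, 4, 4, 86]}
`print(outer)` → prints [3, 4, 4, 86]

Answer: [3, 4, 4, 86]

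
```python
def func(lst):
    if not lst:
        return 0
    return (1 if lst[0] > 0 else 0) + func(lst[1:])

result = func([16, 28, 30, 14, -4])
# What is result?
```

Count of positive elements in [16, 28, 30, 14, -4] = 4

Answer: 4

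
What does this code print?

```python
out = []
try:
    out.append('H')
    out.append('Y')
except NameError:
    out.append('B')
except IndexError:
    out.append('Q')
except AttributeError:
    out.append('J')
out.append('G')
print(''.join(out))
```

Execution trace: 'H' (try body) → 'Y' (try body, no exception) → 'G' (after the try/except). Output: HYG

Answer: HYG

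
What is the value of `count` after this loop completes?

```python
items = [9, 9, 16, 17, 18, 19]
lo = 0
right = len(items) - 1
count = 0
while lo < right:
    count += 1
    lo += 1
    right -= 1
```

Iterations until pointers meet (list length 6)
`count` takes the values: 0 → 1 → 2 → 3

Answer: 3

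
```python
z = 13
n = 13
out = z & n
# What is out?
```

Trace:
`z = 13` → z = 13
`n = 13` → n = 13
`out = z & n` → out = 13
So out = 13

Answer: 13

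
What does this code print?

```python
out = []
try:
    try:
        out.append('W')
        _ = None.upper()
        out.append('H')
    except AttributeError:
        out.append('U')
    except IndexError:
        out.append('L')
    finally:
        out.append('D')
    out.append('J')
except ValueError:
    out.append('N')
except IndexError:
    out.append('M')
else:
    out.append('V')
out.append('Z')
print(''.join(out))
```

Execution trace: 'W' (inner try body) → 'U' (inner except AttributeError) → 'D' (inner finally) → 'J' (try body, no exception) → 'V' (else) → 'Z' (after the try/except). Output: WUDJVZ

Answer: WUDJVZ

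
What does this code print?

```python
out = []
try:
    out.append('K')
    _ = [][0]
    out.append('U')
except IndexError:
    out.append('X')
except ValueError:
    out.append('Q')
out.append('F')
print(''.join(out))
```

Execution trace: 'K' (try body) → 'X' (except IndexError) → 'F' (after the try/except). Output: KXF

Answer: KXF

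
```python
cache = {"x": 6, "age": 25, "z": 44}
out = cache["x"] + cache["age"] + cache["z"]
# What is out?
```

Trace:
`cache = {"x": 6, "age": 25, "z": 44}` → cache = {'x': 6, 'age': 25, 'z': 44}
`out = cache["x"] + cache["age"] + cache["z"]` → out = 75
So out = 75

Answer: 75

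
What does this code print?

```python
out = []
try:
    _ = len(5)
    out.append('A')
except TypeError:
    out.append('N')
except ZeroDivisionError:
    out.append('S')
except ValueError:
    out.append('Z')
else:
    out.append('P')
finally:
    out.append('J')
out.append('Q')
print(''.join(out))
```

Execution trace: 'N' (except TypeError) → 'J' (finally) → 'Q' (after the try/except). Output: NJQ

Answer: NJQ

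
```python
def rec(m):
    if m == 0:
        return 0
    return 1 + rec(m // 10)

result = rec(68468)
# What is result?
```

Count of digits of 68468: 5

Answer: 5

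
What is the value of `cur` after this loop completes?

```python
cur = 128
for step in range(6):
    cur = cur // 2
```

Halve 6 times: 128 // 2^6 = 2
`cur` takes the values: 128 → 64 → 32 → 16 → 8 → 4 → 2

Answer: 2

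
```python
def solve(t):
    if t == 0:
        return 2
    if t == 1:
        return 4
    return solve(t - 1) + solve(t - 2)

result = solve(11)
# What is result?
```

Build up from base cases: solve(0)=2, solve(1)=4, solve(2)=6, solve(3)=10, solve(4)=16, solve(5)=26, solve(6)=42, ..., solve(11)=466

Answer: 466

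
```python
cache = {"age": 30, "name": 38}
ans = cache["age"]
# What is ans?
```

Trace:
`cache = {"age": 30, "name": 38}` → cache = {'age': 30, 'name': 38}
`ans = cache["age"]` → ans = 30
So ans = 30

Answer: 30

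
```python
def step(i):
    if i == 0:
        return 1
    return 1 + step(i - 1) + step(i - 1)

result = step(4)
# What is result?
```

step(i) = 1 + 2·step(i-1), step(0)=1. Closed form: (1+1)·2^4 - 1 = 31.

Answer: 31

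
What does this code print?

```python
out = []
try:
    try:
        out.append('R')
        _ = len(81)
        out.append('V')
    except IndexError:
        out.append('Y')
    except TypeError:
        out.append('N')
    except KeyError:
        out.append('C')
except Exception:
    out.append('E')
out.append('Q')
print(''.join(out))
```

Execution trace: 'R' (inner try body) → 'N' (inner except TypeError) → 'Q' (after the try/except). Output: RNQ

Answer: RNQ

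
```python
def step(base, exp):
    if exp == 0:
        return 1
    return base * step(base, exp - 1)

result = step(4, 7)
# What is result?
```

step(4, 7) = 4 * 4 * 4 * 4 * 4 * 4 * 4 = 16384

Answer: 16384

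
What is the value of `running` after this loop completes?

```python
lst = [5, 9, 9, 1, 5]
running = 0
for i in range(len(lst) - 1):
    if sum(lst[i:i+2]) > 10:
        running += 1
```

Count windows with sum > 10
`running` takes the values: 0 → 1 → 2

Answer: 2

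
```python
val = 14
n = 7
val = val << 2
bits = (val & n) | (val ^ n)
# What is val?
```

Trace:
`val = 14` → val = 14
`n = 7` → n = 7
`val = val << 2` → val = 56
`bits = (val & n) | (val ^ n)` → bits = 63
So val = 56

Answer: 56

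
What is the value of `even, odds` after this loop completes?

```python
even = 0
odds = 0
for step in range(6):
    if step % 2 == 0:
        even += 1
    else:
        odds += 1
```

Count evens and odds in range(6)
`even, odds` takes the values: (0, 0) → (1, 0) → (1, 1) → (2, 1) → (2, 2) → (3, 2) → (3, 3)

Answer: 3, 3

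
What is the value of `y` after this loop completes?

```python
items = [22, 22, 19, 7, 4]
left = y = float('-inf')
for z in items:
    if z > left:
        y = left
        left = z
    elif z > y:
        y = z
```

Second largest (with repeats) in [22, 22, 19, 7, 4]
`y` takes the values: -inf → 22

Answer: 22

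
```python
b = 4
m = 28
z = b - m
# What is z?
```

Trace:
`b = 4` → b = 4
`m = 28` → m = 28
`z = b - m` → z = -24
So z = -24

Answer: -24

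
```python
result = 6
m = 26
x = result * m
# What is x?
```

Trace:
`result = 6` → result = 6
`m = 26` → m = 26
`x = result * m` → x = 156
So x = 156

Answer: 156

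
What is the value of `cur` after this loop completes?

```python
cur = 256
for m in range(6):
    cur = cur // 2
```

Halve 6 times: 256 // 2^6 = 4
`cur` takes the values: 256 → 128 → 64 → 32 → 16 → 8 → 4

Answer: 4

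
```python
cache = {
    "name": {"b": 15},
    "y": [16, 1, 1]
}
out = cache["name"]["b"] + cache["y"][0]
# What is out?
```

Trace:
`cache = { ...` → cache = {'name': {'b': 15}, 'y': [16, 1, 1]}
`out = cache["name"]["b"] + cache["y"][0]` → out = 31
So out = 31

Answer: 31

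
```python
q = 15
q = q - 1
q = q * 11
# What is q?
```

Trace:
`q = 15` → q = 15
`q = q - 1` → q = 14
`q = q * 11` → q = 154
So q = 154

Answer: 154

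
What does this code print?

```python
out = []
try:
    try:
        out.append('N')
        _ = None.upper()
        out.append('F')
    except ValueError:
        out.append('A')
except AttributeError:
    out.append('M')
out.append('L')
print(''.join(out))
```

Execution trace: 'N' (inner try body) → 'M' (outer except AttributeError) → 'L' (after the try/except). Output: NML

Answer: NML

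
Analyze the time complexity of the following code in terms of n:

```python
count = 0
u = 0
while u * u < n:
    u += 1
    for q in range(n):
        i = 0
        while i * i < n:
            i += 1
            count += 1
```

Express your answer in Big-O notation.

Each loop level contributes: √n × n × √n. Multiplying the contributions gives O(n^2).

Answer: O(n^2)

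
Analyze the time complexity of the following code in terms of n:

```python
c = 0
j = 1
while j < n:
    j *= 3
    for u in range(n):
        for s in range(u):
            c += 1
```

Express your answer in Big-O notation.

Each loop level contributes: log n × n × n. Multiplying the contributions gives O(n^2 log n).

Answer: O(n^2 log n)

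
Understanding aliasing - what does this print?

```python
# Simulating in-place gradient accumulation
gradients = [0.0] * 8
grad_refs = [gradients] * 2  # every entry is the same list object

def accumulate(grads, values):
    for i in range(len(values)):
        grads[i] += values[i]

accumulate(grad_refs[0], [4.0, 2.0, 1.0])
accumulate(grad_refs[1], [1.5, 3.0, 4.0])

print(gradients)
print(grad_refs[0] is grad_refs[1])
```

Key concept: gradient accumulation aliasing.
Step by step:
`gradients = [0.0] * 8` → gradients = [0.0, 0.0, 0.0, 0.0, 0.0, 0.0, 0.0, 0.0]
`grad_refs = [gradients] * 2` → grad_refs = [[0.0, 0.0, 0.0, 0.0, 0.0, 0.0, 0.0, 0.0], [0.0, 0.0, 0.0, 0.0, 0.0, 0.0, 0.0, 0.0]]
`accumulate(grad_refs[0], [4.0, 2.0, 1.0])` → gradients = [4.0, 2.0, 1.0, 0.0, 0.0, 0.0, 0.0, 0.0]; grad_refs = [[4.0, 2.0, 1.0, 0.0, 0.0, 0.0, 0.0, 0.0], [4.0, 2.0, 1.0, 0.0, 0.0, 0.0, 0.0, 0.0]]
`accumulate(grad_refs[1], [1.5, 3.0, 4.0])` → gradients = [5.5, 5.0, 5.0, 0.0, 0.0, 0.0, 0.0, 0.0]; grad_refs = [[5.5, 5.0, 5.0, 0.0, 0.0, 0.0, 0.0, 0.0], [5.5, 5.0, 5.0, 0.0, 0.0, 0.0, 0.0, 0.0]]
`print(gradients)` → prints [5.5, 5.0, 5.0, 0.0, 0.0, 0.0, 0.0, 0.0]
`print(grad_refs[0] is grad_refs[1])` → prints True

Answer:
[5.5, 5.0, 5.0, 0.0, 0.0, 0.0, 0.0, 0.0]
True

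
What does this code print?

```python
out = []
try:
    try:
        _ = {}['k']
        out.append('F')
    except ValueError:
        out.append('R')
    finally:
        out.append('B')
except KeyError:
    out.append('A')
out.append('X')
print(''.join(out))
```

Execution trace: 'B' (finally) → 'A' (outer except KeyError) → 'X' (after the try/except). Output: BAX

Answer: BAX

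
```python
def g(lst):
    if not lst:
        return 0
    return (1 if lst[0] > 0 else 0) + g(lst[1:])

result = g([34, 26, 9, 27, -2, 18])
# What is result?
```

Count of positive elements in [34, 26, 9, 27, -2, 18] = 5

Answer: 5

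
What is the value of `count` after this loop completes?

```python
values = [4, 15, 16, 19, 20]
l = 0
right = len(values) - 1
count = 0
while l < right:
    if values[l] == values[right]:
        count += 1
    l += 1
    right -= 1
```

Count matching pairs from ends
`count` takes the values: 0

Answer: 0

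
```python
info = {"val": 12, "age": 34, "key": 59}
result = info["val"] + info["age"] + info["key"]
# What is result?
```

Trace:
`info = {"val": 12, "age": 34, "key": 59}` → info = {'val': 12, 'age': 34, 'key': 59}
`result = info["val"] + info["age"] + info["key"]` → result = 105
So result = 105

Answer: 105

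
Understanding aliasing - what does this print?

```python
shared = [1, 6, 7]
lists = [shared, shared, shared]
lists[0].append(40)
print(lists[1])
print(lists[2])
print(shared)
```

Key concept: list of same reference.
Step by step:
`shared = [1, 6, 7]` → shared = [1, 6, 7]
`lists = [shared, shared, shared]` → lists = [[1, 6, 7], [1, 6, 7], [1, 6, 7]]
`lists[0].append(40)` → shared = [1, 6, 7, 40]; lists = [[1, 6, 7, 40], [1, 6, 7, 40], [1, 6, 7, 40]]
`print(lists[1])` → prints [1, 6, 7, 40]
`print(lists[2])` → prints [1, 6, 7, 40]
`print(shared)` → prints [1, 6, 7, 40]

Answer:
[1, 6, 7, 40]
[1, 6, 7, 40]
[1, 6, 7, 40]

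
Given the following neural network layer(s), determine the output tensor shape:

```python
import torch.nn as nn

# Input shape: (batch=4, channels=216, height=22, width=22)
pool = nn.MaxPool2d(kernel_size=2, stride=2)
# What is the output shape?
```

Input: (4, 216, 22, 22) -> Output: (4, 216, 11, 11)

Answer: (4, 216, 11, 11)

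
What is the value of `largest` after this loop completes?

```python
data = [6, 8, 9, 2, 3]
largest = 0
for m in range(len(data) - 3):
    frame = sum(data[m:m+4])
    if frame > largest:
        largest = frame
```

Max sum of 4-element window in [6, 8, 9, 2, 3]
`largest` takes the values: 0 → 25

Answer: 25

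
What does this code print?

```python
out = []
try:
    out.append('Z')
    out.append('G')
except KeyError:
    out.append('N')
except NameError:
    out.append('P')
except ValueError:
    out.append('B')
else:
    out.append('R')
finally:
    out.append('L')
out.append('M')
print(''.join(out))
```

Execution trace: 'Z' (try body) → 'G' (try body, no exception) → 'R' (else) → 'L' (finally) → 'M' (after the try/except). Output: ZGRLM

Answer: ZGRLM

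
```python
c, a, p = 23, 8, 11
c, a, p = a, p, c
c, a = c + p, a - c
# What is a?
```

Trace:
`c, a, p = 23, 8, 11` → c = 23; a = 8; p = 11
`c, a, p = a, p, c` → c = 8; a = 11; p = 23
`c, a = c + p, a - c` → c = 31; a = 3
So a = 3

Answer: 3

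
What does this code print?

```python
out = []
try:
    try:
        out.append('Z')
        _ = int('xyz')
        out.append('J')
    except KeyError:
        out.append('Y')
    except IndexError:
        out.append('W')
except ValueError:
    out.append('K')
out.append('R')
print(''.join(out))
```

Execution trace: 'Z' (try body) → 'K' (outer except ValueError) → 'R' (after the try/except). Output: ZKR

Answer: ZKR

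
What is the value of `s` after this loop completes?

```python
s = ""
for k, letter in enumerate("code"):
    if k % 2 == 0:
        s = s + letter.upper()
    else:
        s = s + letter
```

Uppercase even positions in 'code'
`s` takes the values: "" → "C" → "Co" → "CoD" → "CoDe"

Answer: "CoDe"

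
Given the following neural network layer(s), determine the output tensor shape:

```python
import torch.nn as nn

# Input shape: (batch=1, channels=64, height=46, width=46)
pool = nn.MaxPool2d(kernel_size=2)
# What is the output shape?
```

Input: (1, 64, 46, 46) -> Output: (1, 64, 23, 23)

Answer: (1, 64, 23, 23)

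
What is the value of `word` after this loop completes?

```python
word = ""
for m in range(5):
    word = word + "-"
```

Repeat '-' 5 times
`word` takes the values: "" → "-" → "--" → "---" → "----" → "-----"

Answer: "-----"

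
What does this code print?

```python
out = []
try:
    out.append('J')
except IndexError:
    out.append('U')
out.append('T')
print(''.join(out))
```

Execution trace: 'J' (try body, no exception) → 'T' (after the try/except). Output: JT

Answer: JT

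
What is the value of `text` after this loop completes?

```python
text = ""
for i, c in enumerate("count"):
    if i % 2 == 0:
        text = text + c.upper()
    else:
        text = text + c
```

Uppercase even positions in 'count'
`text` takes the values: "" → "C" → "Co" → "CoU" → "CoUn" → "CoUnT"

Answer: "CoUnT"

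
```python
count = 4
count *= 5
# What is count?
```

Trace:
`count = 4` → count = 4
`count *= 5` → count = 20
So count = 20

Answer: 20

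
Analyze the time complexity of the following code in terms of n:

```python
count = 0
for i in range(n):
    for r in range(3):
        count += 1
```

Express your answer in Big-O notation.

Each loop level contributes: n × 1. Multiplying the contributions gives O(n).

Answer: O(n)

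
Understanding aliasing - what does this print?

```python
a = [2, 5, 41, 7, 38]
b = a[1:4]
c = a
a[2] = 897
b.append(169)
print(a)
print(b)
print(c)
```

Key concept: slice vs alias.
Step by step:
`a = [2, 5, 41, 7, 38]` → a = [2, 5, 41, 7, 38]
`b = a[1:4]` → b = [5, 41, 7]
`c = a` → c = [2, 5, 41, 7, 38] (same object as a)
`a[2] = 897` → a = [2, 5, 897, 7, 38] (same object as c); c = [2, 5, 897, 7, 38] (same object as a)
`b.append(169)` → b = [5, 41, 7, 169]
`print(a)` → prints [2, 5, 897, 7, 38]
`print(b)` → prints [5, 41, 7, 169]
`print(c)` → prints [2, 5, 897, 7, 38]

Answer:
[2, 5, 897, 7, 38]
[5, 41, 7, 169]
[2, 5, 897, 7, 38]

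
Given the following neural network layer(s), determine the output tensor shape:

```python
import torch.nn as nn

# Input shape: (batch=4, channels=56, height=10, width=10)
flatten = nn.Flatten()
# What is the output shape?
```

Input: (4, 56, 10, 10) -> Output: (4, 5600)

Answer: (4, 5600)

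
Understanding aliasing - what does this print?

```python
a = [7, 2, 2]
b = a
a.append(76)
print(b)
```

Key concept: basic list aliasing.
Step by step:
`a = [7, 2, 2]` → a = [7, 2, 2]
`b = a` → b = [7, 2, 2] (same object as a)
`a.append(76)` → a = [7, 2, 2, 76] (same object as b); b = [7, 2, 2, 76] (same object as a)
`print(b)` → prints [7, 2, 2, 76]

Answer: [7, 2, 2, 76]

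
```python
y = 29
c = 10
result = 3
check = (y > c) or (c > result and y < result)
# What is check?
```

Trace:
`y = 29` → y = 29
`c = 10` → c = 10
`result = 3` → result = 3
`check = (y > c) or (c > result and y < result)` → check = True
So check = True

Answer: True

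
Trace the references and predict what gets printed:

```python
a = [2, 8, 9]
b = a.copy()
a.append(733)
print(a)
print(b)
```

Key concept: list.copy() creates independent copy.
Step by step:
`a = [2, 8, 9]` → a = [2, 8, 9]
`b = a.copy()` → b = [2, 8, 9]
`a.append(733)` → a = [2, 8, 9, 733]
`print(a)` → prints [2, 8, 9, 733]
`print(b)` → prints [2, 8, 9]

Answer:
[2, 8, 9, 733]
[2, 8, 9]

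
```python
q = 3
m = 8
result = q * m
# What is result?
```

Trace:
`q = 3` → q = 3
`m = 8` → m = 8
`result = q * m` → result = 24
So result = 24

Answer: 24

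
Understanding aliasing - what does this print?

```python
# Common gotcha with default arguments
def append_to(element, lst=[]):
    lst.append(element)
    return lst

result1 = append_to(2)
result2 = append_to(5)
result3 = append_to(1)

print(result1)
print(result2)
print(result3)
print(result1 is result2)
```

Key concept: mutable default argument gotcha.
Step by step:
`result1 = append_to(2)` → result1 = [2]
`result2 = append_to(5)` → result1 = [2, 5] (same object as result2); result2 = [2, 5] (same object as result1)
`result3 = append_to(1)` → result1 = [2, 5, 1] (same object as result2, result3); result2 = [2, 5, 1] (same object as result1, result3); result3 = [2, 5, 1] (same object as result1, result2)
`print(result1)` → prints [2, 5, 1]
`print(result2)` → prints [2, 5, 1]
`print(result3)` → prints [2, 5, 1]
`print(result1 is result2)` → prints True

Answer:
[2, 5, 1]
[2, 5, 1]
[2, 5, 1]
True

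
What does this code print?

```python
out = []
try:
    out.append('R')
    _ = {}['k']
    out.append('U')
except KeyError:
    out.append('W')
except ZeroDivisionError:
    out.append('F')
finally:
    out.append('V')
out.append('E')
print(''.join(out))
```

Execution trace: 'R' (try body) → 'W' (except KeyError) → 'V' (finally) → 'E' (after the try/except). Output: RWVE

Answer: RWVE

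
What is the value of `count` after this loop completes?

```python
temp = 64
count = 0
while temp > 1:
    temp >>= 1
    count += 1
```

Count right shifts until 1
`count` takes the values: 0 → 1 → 2 → 3 → 4 → 5 → 6

Answer: 6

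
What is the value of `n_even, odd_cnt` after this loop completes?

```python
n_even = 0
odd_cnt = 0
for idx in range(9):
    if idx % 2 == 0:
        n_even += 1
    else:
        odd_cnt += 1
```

Count evens and odds in range(9)
`n_even, odd_cnt` takes the values: (0, 0) → (1, 0) → (1, 1) → (2, 1) → (2, 2) → (3, 2) → (3, 3) → (4, 3) → (4, 4) → (5, 4)

Answer: 5, 4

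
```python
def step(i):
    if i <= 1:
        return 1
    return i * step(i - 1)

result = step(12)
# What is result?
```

step(12) = 12 * 11 * 10 * 9 * 8 * 7 * 6 * 5 * 4 * 3 * 2 * 1 = 479001600

Answer: 479001600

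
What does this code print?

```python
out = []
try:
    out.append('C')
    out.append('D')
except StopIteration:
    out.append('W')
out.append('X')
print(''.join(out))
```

Execution trace: 'C' (try body) → 'D' (try body, no exception) → 'X' (after the try/except). Output: CDX

Answer: CDX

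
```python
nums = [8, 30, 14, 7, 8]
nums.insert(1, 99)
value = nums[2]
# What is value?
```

Trace:
`nums = [8, 30, 14, 7, 8]` → nums = [8, 30, 14, 7, 8]
`nums.insert(1, 99)` → nums = [8, 99, 30, 14, 7, 8]
`value = nums[2]` → value = 30
So value = 30

Answer: 30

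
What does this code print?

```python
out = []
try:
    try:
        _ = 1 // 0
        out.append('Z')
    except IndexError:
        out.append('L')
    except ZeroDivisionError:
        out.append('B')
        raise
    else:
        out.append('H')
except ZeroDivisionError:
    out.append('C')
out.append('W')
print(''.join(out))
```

Execution trace: 'B' (except ZeroDivisionError) → 'C' (outer except ZeroDivisionError) → 'W' (after the try/except). Output: BCW

Answer: BCW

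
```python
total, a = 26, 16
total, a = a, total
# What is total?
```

Trace:
`total, a = 26, 16` → total = 26; a = 16
`total, a = a, total` → total = 16; a = 26
So total = 16

Answer: 16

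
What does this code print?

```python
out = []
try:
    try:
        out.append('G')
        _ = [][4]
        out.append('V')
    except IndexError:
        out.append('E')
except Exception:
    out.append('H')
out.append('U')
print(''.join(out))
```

Execution trace: 'G' (inner try body) → 'E' (inner except IndexError) → 'U' (after the try/except). Output: GEU

Answer: GEU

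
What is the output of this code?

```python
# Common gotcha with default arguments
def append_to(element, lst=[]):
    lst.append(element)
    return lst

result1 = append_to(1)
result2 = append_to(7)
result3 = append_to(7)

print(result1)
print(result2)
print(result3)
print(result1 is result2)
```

Key concept: mutable default argument gotcha.
Step by step:
`result1 = append_to(1)` → result1 = [1]
`result2 = append_to(7)` → result1 = [1, 7] (same object as result2); result2 = [1, 7] (same object as result1)
`result3 = append_to(7)` → result1 = [1, 7, 7] (same object as result2, result3); result2 = [1, 7, 7] (same object as result1, result3); result3 = [1, 7, 7] (same object as result1, result2)
`print(result1)` → prints [1, 7, 7]
`print(result2)` → prints [1, 7, 7]
`print(result3)` → prints [1, 7, 7]
`print(result1 is result2)` → prints True

Answer:
[1, 7, 7]
[1, 7, 7]
[1, 7, 7]
True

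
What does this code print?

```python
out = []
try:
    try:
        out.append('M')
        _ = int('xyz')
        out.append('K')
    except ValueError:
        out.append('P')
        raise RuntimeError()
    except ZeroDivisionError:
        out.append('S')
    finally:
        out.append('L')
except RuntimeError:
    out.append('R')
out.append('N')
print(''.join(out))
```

Execution trace: 'M' (inner try body) → 'P' (inner except ValueError) → 'L' (inner finally) → 'R' (outer except RuntimeError) → 'N' (after the try/except). Output: MPLRN

Answer: MPLRN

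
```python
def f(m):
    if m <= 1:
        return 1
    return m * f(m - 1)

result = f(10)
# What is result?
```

f(10) = 10 * 9 * 8 * 7 * 6 * 5 * 4 * 3 * 2 * 1 = 3628800

Answer: 3628800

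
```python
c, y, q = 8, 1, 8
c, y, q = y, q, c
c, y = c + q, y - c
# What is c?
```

Trace:
`c, y, q = 8, 1, 8` → c = 8; y = 1; q = 8
`c, y, q = y, q, c` → c = 1; y = 8; q = 8
`c, y = c + q, y - c` → c = 9; y = 7
So c = 9

Answer: 9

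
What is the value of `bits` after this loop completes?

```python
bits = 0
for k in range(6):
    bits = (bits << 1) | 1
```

Build 6 consecutive 1-bits: 0b111111
`bits` takes the values: 0 → 1 → 3 → 7 → 15 → 31 → 63

Answer: 63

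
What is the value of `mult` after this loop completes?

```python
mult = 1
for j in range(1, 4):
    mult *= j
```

3! = 6
`mult` takes the values: 1 → 2 → 6

Answer: 6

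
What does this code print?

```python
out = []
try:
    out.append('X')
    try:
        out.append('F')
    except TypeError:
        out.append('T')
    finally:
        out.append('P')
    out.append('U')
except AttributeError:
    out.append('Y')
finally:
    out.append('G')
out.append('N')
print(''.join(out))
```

Execution trace: 'X' (try body) → 'F' (inner try body, no exception) → 'P' (inner finally) → 'U' (try body, no exception) → 'G' (finally) → 'N' (after the try/except). Output: XFPUGN

Answer: XFPUGN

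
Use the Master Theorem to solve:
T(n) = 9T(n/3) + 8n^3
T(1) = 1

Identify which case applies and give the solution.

a=9, b=3, f(n)=8n^3. log_3(9) = 2. Since c=3 > 2 and the regularity condition holds (9(n/3)^3 = (9/3^3)n^3 with 9/3^3 < 1), Case 3 applies: T(n) = Θ(f(n)) = O(n^3).

Answer: O(n^3) - Case 3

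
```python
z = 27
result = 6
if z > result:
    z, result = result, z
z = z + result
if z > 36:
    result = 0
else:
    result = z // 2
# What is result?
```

Trace:
`z = 27` → z = 27
`result = 6` → result = 6
`if z > result: ...` → z > result is True → z = 6; result = 27
`z = z + result` → z = 33
`if z > 36: ...` → z > 36 is False, take else branch → result = 16
So result = 16

Answer: 16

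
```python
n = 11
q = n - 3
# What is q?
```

Trace:
`n = 11` → n = 11
`q = n - 3` → q = 8
So q = 8

Answer: 8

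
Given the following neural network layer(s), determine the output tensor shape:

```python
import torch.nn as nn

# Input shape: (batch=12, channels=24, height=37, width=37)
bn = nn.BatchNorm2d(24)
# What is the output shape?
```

Input: (12, 24, 37, 37) -> Output: (12, 24, 37, 37)

Answer: (12, 24, 37, 37)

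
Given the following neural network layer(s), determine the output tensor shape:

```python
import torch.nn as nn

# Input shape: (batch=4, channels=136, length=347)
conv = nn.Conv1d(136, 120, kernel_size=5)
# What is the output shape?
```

Input: (4, 136, 347) -> Output: (4, 120, 343)

Answer: (4, 120, 343)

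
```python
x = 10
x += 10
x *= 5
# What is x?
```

Trace:
`x = 10` → x = 10
`x += 10` → x = 20
`x *= 5` → x = 100
So x = 100

Answer: 100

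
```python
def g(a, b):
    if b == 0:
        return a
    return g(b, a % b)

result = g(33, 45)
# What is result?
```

g(33, 45) -> g(45, 33) -> g(33, 12) -> g(12, 9) -> g(9, 3) -> g(3, 0) -> 3

Answer: 3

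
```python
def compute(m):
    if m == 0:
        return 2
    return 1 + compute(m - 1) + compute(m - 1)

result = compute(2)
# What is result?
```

compute(m) = 1 + 2·compute(m-1), compute(0)=2. Closed form: (2+1)·2^2 - 1 = 11.

Answer: 11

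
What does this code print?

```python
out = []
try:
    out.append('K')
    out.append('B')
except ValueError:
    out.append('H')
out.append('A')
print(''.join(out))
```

Execution trace: 'K' (try body) → 'B' (try body, no exception) → 'A' (after the try/except). Output: KBA

Answer: KBA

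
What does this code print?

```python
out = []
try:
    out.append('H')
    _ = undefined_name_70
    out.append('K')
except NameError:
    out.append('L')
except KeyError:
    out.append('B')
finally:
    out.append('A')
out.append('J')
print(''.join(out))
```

Execution trace: 'H' (try body) → 'L' (except NameError) → 'A' (finally) → 'J' (after the try/except). Output: HLAJ

Answer: HLAJ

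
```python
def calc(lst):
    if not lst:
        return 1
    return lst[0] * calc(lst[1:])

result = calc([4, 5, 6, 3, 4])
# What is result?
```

Product over [4, 5, 6, 3, 4] = 4 * 5 * 6 * 3 * 4 = 1440

Answer: 1440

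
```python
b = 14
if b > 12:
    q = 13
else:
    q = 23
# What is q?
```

Trace:
`b = 14` → b = 14
`if b > 12: ...` → b > 12 is True → q = 13
So q = 13

Answer: 13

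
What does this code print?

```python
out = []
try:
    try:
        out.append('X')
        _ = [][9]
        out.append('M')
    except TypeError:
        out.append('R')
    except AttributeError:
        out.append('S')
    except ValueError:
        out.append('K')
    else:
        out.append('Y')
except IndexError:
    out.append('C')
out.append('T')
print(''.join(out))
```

Execution trace: 'X' (try body) → 'C' (outer except IndexError) → 'T' (after the try/except). Output: XCT

Answer: XCT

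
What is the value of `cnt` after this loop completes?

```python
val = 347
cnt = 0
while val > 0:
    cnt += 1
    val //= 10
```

Count digits by repeated division by 10
`cnt` takes the values: 0 → 1 → 2 → 3

Answer: 3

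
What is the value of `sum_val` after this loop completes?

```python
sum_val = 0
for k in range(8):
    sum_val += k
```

Sum of 0 to 7 = 28
`sum_val` takes the values: 0 → 1 → 3 → 6 → 10 → 15 → 21 → 28

Answer: 28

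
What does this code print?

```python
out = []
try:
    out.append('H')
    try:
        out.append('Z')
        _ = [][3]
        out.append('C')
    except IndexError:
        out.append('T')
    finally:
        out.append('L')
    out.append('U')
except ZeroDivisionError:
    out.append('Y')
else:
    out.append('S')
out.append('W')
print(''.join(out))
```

Execution trace: 'H' (try body) → 'Z' (inner try body) → 'T' (inner except IndexError) → 'L' (inner finally) → 'U' (try body, no exception) → 'S' (else) → 'W' (after the try/except). Output: HZTLUSW

Answer: HZTLUSW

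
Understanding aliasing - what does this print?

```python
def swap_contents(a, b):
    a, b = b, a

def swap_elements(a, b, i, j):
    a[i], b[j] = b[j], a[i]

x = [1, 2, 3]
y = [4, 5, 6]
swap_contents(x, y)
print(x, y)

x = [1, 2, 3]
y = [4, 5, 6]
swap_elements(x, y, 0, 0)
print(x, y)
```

Key concept: parameter rebinding vs mutation.
Step by step:
`x = [1, 2, 3]` → x = [1, 2, 3]
`y = [4, 5, 6]` → y = [4, 5, 6]
`swap_contents(x, y)` → no visible change to tracked variables
`print(x, y)` → prints [1, 2, 3] [4, 5, 6]
`x = [1, 2, 3]` → x = [1, 2, 3]
`y = [4, 5, 6]` → y = [4, 5, 6]
`swap_elements(x, y, 0, 0)` → x = [4, 2, 3]; y = [1, 5, 6]
`print(x, y)` → prints [4, 2, 3] [1, 5, 6]

Answer:
[1, 2, 3] [4, 5, 6]
[4, 2, 3] [1, 5, 6]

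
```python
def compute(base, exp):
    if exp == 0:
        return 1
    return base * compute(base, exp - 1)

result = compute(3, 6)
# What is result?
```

compute(3, 6) = 3 * 3 * 3 * 3 * 3 * 3 = 729

Answer: 729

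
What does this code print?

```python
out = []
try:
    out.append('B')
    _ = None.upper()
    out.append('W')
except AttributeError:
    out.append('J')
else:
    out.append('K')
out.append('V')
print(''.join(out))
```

Execution trace: 'B' (try body) → 'J' (except AttributeError) → 'V' (after the try/except). Output: BJV

Answer: BJV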